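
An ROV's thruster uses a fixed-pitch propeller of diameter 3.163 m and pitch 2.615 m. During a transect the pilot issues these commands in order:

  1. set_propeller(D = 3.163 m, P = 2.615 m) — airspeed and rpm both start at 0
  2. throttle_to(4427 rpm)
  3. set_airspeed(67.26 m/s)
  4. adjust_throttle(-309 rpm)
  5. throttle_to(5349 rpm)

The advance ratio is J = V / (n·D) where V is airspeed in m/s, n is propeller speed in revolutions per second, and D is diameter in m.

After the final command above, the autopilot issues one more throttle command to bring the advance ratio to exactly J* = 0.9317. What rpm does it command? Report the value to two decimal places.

rpm = 1369.41

set_propeller: D = 3.163 m, P = 2.615 m (p = P/D = 0.826747); state ← (V=0, rpm=0)
throttle_to(4427): rpm ← 4427
set_airspeed(67.26): V ← 67.26 m/s
adjust_throttle(-309): rpm ← 4427 -309 = 4118
throttle_to(5349): rpm ← 5349
final state: V = 67.26 m/s, rpm = 5349 → n = rpm/60 = 89.150000 rev/s
target J* = 0.9317; solve J* = V/(n·D) for n: n = V/(J*·D) = 67.26/(0.9317 × 3.163) = 22.823465 rev/s
rpm = 60·n = 1369.407891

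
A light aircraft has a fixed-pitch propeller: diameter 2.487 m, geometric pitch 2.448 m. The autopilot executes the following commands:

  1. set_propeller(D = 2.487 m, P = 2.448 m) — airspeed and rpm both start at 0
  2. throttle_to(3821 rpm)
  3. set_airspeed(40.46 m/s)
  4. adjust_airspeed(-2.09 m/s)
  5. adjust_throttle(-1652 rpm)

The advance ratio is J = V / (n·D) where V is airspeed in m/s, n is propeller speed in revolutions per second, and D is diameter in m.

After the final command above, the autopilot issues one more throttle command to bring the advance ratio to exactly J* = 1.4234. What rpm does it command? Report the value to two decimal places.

rpm = 650.34

set_propeller: D = 2.487 m, P = 2.448 m (p = P/D = 0.984318); state ← (V=0, rpm=0)
throttle_to(3821): rpm ← 3821
set_airspeed(40.46): V ← 40.46 m/s
adjust_airspeed(-2.09): V ← 40.46 -2.09 = 38.37 m/s
adjust_throttle(-1652): rpm ← 3821 -1652 = 2169
final state: V = 38.37 m/s, rpm = 2169 → n = rpm/60 = 36.150000 rev/s
target J* = 1.4234; solve J* = V/(n·D) for n: n = V/(J*·D) = 38.37/(1.4234 × 2.487) = 10.838996 rev/s
rpm = 60·n = 650.339755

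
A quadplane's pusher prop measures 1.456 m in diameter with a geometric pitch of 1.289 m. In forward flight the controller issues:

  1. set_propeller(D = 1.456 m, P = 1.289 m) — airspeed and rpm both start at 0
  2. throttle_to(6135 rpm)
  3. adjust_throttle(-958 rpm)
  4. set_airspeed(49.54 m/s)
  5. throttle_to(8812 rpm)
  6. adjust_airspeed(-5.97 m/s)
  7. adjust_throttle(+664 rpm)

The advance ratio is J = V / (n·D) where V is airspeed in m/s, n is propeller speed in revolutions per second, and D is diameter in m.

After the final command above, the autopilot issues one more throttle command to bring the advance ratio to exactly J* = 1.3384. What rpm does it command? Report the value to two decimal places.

set_propeller: D = 1.456 m, P = 1.289 m (p = P/D = 0.885302); state ← (V=0, rpm=0)
throttle_to(6135): rpm ← 6135
adjust_throttle(-958): rpm ← 6135 -958 = 5177
set_airspeed(49.54): V ← 49.54 m/s
throttle_to(8812): rpm ← 8812
adjust_airspeed(-5.97): V ← 49.54 -5.97 = 43.57 m/s
adjust_throttle(+664): rpm ← 8812 +664 = 9476
final state: V = 43.57 m/s, rpm = 9476 → n = rpm/60 = 157.933333 rev/s
target J* = 1.3384; solve J* = V/(n·D) for n: n = V/(J*·D) = 43.57/(1.3384 × 1.456) = 22.358376 rev/s
rpm = 60·n = 1341.502565

rpm = 1341.50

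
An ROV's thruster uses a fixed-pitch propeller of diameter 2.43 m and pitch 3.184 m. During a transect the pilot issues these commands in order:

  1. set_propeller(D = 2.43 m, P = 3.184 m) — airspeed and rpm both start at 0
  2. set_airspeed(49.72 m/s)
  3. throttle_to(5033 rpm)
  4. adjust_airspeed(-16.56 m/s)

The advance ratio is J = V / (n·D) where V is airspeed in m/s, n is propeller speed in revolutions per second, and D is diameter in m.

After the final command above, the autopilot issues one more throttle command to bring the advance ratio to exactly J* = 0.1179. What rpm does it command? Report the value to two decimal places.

set_propeller: D = 2.43 m, P = 3.184 m (p = P/D = 1.310288); state ← (V=0, rpm=0)
set_airspeed(49.72): V ← 49.72 m/s
throttle_to(5033): rpm ← 5033
adjust_airspeed(-16.56): V ← 49.72 -16.56 = 33.16 m/s
final state: V = 33.16 m/s, rpm = 5033 → n = rpm/60 = 83.883333 rev/s
target J* = 0.1179; solve J* = V/(n·D) for n: n = V/(J*·D) = 33.16/(0.1179 × 2.43) = 115.742922 rev/s
rpm = 60·n = 6944.575336

rpm = 6944.58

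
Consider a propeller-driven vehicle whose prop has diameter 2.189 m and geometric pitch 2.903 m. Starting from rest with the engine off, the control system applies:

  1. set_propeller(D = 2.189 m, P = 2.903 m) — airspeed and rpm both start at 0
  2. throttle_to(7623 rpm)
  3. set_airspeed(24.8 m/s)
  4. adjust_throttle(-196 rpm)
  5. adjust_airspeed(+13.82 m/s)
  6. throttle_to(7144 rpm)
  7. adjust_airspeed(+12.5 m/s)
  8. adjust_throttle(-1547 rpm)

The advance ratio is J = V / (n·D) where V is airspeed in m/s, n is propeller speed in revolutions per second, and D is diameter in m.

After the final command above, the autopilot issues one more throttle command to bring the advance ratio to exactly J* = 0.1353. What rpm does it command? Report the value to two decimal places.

rpm = 10356.15

set_propeller: D = 2.189 m, P = 2.903 m (p = P/D = 1.326176); state ← (V=0, rpm=0)
throttle_to(7623): rpm ← 7623
set_airspeed(24.8): V ← 24.8 m/s
adjust_throttle(-196): rpm ← 7623 -196 = 7427
adjust_airspeed(+13.82): V ← 24.8 +13.82 = 38.62 m/s
throttle_to(7144): rpm ← 7144
adjust_airspeed(+12.5): V ← 38.62 +12.5 = 51.12 m/s
adjust_throttle(-1547): rpm ← 7144 -1547 = 5597
final state: V = 51.12 m/s, rpm = 5597 → n = rpm/60 = 93.283333 rev/s
target J* = 0.1353; solve J* = V/(n·D) for n: n = V/(J*·D) = 51.12/(0.1353 × 2.189) = 172.602582 rev/s
rpm = 60·n = 10356.154893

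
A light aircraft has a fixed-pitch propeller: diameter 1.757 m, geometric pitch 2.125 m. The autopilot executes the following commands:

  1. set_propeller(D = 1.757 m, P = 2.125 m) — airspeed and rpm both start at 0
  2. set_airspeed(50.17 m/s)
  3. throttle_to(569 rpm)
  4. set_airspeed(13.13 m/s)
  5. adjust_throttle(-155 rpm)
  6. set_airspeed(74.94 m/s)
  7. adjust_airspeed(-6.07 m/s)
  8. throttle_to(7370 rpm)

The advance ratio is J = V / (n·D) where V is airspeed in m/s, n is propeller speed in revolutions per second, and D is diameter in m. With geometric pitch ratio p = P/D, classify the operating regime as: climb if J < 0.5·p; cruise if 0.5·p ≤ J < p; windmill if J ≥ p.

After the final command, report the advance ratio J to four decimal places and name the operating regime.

set_propeller: D = 1.757 m, P = 2.125 m (p = P/D = 1.209448); state ← (V=0, rpm=0)
set_airspeed(50.17): V ← 50.17 m/s
throttle_to(569): rpm ← 569
set_airspeed(13.13): V ← 13.13 m/s
adjust_throttle(-155): rpm ← 569 -155 = 414
set_airspeed(74.94): V ← 74.94 m/s
adjust_airspeed(-6.07): V ← 74.94 -6.07 = 68.87 m/s
throttle_to(7370): rpm ← 7370
final state: V = 68.87 m/s, rpm = 7370 → n = rpm/60 = 122.833333 rev/s
J = V / (n·D) = 68.87 / (122.833333 × 1.757) = 0.319111
regime bands: climb J<0.6047 | cruise [0.6047, 1.2094) | windmill J≥1.2094
J = 0.3191 → climb

J = 0.3191, regime = climb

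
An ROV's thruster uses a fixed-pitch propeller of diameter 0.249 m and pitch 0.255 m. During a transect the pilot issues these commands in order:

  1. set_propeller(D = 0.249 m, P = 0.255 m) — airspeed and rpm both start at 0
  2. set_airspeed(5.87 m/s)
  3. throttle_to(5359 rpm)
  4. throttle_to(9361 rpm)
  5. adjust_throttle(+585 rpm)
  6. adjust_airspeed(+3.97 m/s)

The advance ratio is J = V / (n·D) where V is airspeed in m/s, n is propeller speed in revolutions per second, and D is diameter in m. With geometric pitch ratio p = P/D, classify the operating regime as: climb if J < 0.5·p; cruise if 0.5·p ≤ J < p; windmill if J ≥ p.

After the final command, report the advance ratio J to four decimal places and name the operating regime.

set_propeller: D = 0.249 m, P = 0.255 m (p = P/D = 1.024096); state ← (V=0, rpm=0)
set_airspeed(5.87): V ← 5.87 m/s
throttle_to(5359): rpm ← 5359
throttle_to(9361): rpm ← 9361
adjust_throttle(+585): rpm ← 9361 +585 = 9946
adjust_airspeed(+3.97): V ← 5.87 +3.97 = 9.84 m/s
final state: V = 9.84 m/s, rpm = 9946 → n = rpm/60 = 165.766667 rev/s
J = V / (n·D) = 9.84 / (165.766667 × 0.249) = 0.238396
regime bands: climb J<0.5120 | cruise [0.5120, 1.0241) | windmill J≥1.0241
J = 0.2384 → climb

J = 0.2384, regime = climb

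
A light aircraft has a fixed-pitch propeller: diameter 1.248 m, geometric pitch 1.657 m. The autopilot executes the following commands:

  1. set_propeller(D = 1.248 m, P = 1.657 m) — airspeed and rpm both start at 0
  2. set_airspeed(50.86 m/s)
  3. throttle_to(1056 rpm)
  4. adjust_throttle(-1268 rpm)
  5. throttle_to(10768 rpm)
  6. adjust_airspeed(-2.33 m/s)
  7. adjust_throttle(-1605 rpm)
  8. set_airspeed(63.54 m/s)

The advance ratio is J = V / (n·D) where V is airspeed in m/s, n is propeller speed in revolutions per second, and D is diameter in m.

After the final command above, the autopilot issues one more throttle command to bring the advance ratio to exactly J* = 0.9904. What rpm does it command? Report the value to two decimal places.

set_propeller: D = 1.248 m, P = 1.657 m (p = P/D = 1.327724); state ← (V=0, rpm=0)
set_airspeed(50.86): V ← 50.86 m/s
throttle_to(1056): rpm ← 1056
adjust_throttle(-1268): rpm ← 1056 -1268 = -212
throttle_to(10768): rpm ← 10768
adjust_airspeed(-2.33): V ← 50.86 -2.33 = 48.53 m/s
adjust_throttle(-1605): rpm ← 10768 -1605 = 9163
set_airspeed(63.54): V ← 63.54 m/s
final state: V = 63.54 m/s, rpm = 9163 → n = rpm/60 = 152.716667 rev/s
target J* = 0.9904; solve J* = V/(n·D) for n: n = V/(J*·D) = 63.54/(0.9904 × 1.248) = 51.406968 rev/s
rpm = 60·n = 3084.418106

rpm = 3084.42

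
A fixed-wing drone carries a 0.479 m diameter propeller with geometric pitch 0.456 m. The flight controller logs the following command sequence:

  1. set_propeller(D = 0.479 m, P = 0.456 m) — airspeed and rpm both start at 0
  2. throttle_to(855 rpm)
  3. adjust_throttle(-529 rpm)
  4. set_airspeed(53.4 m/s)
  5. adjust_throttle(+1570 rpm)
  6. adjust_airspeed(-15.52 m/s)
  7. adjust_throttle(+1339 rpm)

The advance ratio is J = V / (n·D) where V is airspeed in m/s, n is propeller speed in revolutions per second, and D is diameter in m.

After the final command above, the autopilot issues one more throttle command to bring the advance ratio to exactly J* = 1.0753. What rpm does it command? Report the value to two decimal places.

set_propeller: D = 0.479 m, P = 0.456 m (p = P/D = 0.951983); state ← (V=0, rpm=0)
throttle_to(855): rpm ← 855
adjust_throttle(-529): rpm ← 855 -529 = 326
set_airspeed(53.4): V ← 53.4 m/s
adjust_throttle(+1570): rpm ← 326 +1570 = 1896
adjust_airspeed(-15.52): V ← 53.4 -15.52 = 37.88 m/s
adjust_throttle(+1339): rpm ← 1896 +1339 = 3235
final state: V = 37.88 m/s, rpm = 3235 → n = rpm/60 = 53.916667 rev/s
target J* = 1.0753; solve J* = V/(n·D) for n: n = V/(J*·D) = 37.88/(1.0753 × 0.479) = 73.543587 rev/s
rpm = 60·n = 4412.615249

rpm = 4412.62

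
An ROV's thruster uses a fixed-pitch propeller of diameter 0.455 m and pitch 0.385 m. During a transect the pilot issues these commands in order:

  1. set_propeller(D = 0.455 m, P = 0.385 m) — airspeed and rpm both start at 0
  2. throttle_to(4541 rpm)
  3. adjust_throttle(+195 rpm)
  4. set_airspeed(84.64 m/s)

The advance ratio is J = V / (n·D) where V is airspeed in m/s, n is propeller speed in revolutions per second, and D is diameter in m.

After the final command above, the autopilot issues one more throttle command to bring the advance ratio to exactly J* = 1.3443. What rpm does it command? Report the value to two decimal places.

set_propeller: D = 0.455 m, P = 0.385 m (p = P/D = 0.846154); state ← (V=0, rpm=0)
throttle_to(4541): rpm ← 4541
adjust_throttle(+195): rpm ← 4541 +195 = 4736
set_airspeed(84.64): V ← 84.64 m/s
final state: V = 84.64 m/s, rpm = 4736 → n = rpm/60 = 78.933333 rev/s
target J* = 1.3443; solve J* = V/(n·D) for n: n = V/(J*·D) = 84.64/(1.3443 × 0.455) = 138.378322 rev/s
rpm = 60·n = 8302.699309

rpm = 8302.70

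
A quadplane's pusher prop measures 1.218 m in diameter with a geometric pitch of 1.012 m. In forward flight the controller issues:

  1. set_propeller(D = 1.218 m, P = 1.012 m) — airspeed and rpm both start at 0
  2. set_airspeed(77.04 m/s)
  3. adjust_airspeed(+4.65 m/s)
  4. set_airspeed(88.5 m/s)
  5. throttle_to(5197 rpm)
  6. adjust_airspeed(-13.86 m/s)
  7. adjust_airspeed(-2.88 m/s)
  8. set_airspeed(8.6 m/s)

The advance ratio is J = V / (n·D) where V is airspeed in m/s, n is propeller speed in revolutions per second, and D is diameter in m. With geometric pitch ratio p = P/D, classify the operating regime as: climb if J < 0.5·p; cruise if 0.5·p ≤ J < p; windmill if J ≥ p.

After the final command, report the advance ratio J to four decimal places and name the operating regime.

J = 0.0815, regime = climb

set_propeller: D = 1.218 m, P = 1.012 m (p = P/D = 0.830870); state ← (V=0, rpm=0)
set_airspeed(77.04): V ← 77.04 m/s
adjust_airspeed(+4.65): V ← 77.04 +4.65 = 81.69 m/s
set_airspeed(88.5): V ← 88.5 m/s
throttle_to(5197): rpm ← 5197
adjust_airspeed(-13.86): V ← 88.5 -13.86 = 74.64 m/s
adjust_airspeed(-2.88): V ← 74.64 -2.88 = 71.76 m/s
set_airspeed(8.6): V ← 8.6 m/s
final state: V = 8.6 m/s, rpm = 5197 → n = rpm/60 = 86.616667 rev/s
J = V / (n·D) = 8.6 / (86.616667 × 1.218) = 0.081517
regime bands: climb J<0.4154 | cruise [0.4154, 0.8309) | windmill J≥0.8309
J = 0.0815 → climb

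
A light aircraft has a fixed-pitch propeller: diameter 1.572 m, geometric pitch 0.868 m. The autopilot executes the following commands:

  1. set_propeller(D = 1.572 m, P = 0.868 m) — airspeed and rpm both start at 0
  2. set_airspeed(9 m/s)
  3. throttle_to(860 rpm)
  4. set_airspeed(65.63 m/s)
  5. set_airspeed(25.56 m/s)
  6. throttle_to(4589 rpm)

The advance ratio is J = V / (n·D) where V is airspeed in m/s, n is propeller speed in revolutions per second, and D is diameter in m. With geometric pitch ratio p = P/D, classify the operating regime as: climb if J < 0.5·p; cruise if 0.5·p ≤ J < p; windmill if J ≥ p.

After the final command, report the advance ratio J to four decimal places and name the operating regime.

J = 0.2126, regime = climb

set_propeller: D = 1.572 m, P = 0.868 m (p = P/D = 0.552163); state ← (V=0, rpm=0)
set_airspeed(9): V ← 9 m/s
throttle_to(860): rpm ← 860
set_airspeed(65.63): V ← 65.63 m/s
set_airspeed(25.56): V ← 25.56 m/s
throttle_to(4589): rpm ← 4589
final state: V = 25.56 m/s, rpm = 4589 → n = rpm/60 = 76.483333 rev/s
J = V / (n·D) = 25.56 / (76.483333 × 1.572) = 0.212589
regime bands: climb J<0.2761 | cruise [0.2761, 0.5522) | windmill J≥0.5522
J = 0.2126 → climb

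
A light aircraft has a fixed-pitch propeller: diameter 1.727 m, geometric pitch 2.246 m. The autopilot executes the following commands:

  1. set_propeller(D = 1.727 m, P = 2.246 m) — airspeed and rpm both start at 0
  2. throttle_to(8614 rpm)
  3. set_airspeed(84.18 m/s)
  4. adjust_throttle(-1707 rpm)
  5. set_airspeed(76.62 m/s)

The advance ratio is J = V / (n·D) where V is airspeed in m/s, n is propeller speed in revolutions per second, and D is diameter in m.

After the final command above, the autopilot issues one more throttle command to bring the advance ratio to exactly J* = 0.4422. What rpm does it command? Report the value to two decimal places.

rpm = 6019.80

set_propeller: D = 1.727 m, P = 2.246 m (p = P/D = 1.300521); state ← (V=0, rpm=0)
throttle_to(8614): rpm ← 8614
set_airspeed(84.18): V ← 84.18 m/s
adjust_throttle(-1707): rpm ← 8614 -1707 = 6907
set_airspeed(76.62): V ← 76.62 m/s
final state: V = 76.62 m/s, rpm = 6907 → n = rpm/60 = 115.116667 rev/s
target J* = 0.4422; solve J* = V/(n·D) for n: n = V/(J*·D) = 76.62/(0.4422 × 1.727) = 100.330060 rev/s
rpm = 60·n = 6019.803598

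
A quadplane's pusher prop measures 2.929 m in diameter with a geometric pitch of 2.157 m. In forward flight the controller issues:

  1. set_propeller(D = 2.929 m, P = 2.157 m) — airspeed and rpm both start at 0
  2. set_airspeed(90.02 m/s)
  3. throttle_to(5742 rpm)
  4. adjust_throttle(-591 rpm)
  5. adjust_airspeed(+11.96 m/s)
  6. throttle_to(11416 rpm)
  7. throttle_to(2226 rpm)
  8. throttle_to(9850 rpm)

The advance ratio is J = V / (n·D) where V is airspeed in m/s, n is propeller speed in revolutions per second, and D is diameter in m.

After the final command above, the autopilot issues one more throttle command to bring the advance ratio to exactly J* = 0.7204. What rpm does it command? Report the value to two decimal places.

set_propeller: D = 2.929 m, P = 2.157 m (p = P/D = 0.736429); state ← (V=0, rpm=0)
set_airspeed(90.02): V ← 90.02 m/s
throttle_to(5742): rpm ← 5742
adjust_throttle(-591): rpm ← 5742 -591 = 5151
adjust_airspeed(+11.96): V ← 90.02 +11.96 = 101.98 m/s
throttle_to(11416): rpm ← 11416
throttle_to(2226): rpm ← 2226
throttle_to(9850): rpm ← 9850
final state: V = 101.98 m/s, rpm = 9850 → n = rpm/60 = 164.166667 rev/s
target J* = 0.7204; solve J* = V/(n·D) for n: n = V/(J*·D) = 101.98/(0.7204 × 2.929) = 48.330572 rev/s
rpm = 60·n = 2899.834298

rpm = 2899.83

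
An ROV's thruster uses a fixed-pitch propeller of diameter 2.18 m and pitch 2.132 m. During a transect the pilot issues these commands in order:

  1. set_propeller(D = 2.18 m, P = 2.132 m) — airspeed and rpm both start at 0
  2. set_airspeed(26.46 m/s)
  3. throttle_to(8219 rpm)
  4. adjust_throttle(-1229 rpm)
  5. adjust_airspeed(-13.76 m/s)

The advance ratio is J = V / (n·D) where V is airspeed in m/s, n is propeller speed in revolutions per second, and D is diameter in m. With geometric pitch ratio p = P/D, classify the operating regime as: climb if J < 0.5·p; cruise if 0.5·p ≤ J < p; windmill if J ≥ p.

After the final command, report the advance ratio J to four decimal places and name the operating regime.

set_propeller: D = 2.18 m, P = 2.132 m (p = P/D = 0.977982); state ← (V=0, rpm=0)
set_airspeed(26.46): V ← 26.46 m/s
throttle_to(8219): rpm ← 8219
adjust_throttle(-1229): rpm ← 8219 -1229 = 6990
adjust_airspeed(-13.76): V ← 26.46 -13.76 = 12.7 m/s
final state: V = 12.7 m/s, rpm = 6990 → n = rpm/60 = 116.500000 rev/s
J = V / (n·D) = 12.7 / (116.500000 × 2.18) = 0.050006
regime bands: climb J<0.4890 | cruise [0.4890, 0.9780) | windmill J≥0.9780
J = 0.0500 → climb

J = 0.0500, regime = climb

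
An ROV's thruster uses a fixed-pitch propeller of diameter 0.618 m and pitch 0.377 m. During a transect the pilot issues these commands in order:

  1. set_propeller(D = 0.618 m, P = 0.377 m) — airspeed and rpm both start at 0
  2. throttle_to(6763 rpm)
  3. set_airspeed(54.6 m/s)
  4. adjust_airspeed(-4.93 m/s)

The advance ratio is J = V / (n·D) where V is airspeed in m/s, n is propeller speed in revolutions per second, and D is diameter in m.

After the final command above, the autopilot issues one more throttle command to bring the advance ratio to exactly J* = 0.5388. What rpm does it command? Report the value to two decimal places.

set_propeller: D = 0.618 m, P = 0.377 m (p = P/D = 0.610032); state ← (V=0, rpm=0)
throttle_to(6763): rpm ← 6763
set_airspeed(54.6): V ← 54.6 m/s
adjust_airspeed(-4.93): V ← 54.6 -4.93 = 49.67 m/s
final state: V = 49.67 m/s, rpm = 6763 → n = rpm/60 = 112.716667 rev/s
target J* = 0.5388; solve J* = V/(n·D) for n: n = V/(J*·D) = 49.67/(0.5388 × 0.618) = 149.168835 rev/s
rpm = 60·n = 8950.130099

rpm = 8950.13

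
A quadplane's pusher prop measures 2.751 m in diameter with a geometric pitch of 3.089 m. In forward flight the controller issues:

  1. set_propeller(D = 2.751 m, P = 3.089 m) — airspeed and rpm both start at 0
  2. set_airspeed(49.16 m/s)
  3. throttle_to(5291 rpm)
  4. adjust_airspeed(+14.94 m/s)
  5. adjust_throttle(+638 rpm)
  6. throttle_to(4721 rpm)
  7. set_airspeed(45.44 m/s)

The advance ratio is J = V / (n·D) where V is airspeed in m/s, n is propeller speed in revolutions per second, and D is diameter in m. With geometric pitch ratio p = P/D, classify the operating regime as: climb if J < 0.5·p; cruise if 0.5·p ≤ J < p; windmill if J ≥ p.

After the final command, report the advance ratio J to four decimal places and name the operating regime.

set_propeller: D = 2.751 m, P = 3.089 m (p = P/D = 1.122864); state ← (V=0, rpm=0)
set_airspeed(49.16): V ← 49.16 m/s
throttle_to(5291): rpm ← 5291
adjust_airspeed(+14.94): V ← 49.16 +14.94 = 64.1 m/s
adjust_throttle(+638): rpm ← 5291 +638 = 5929
throttle_to(4721): rpm ← 4721
set_airspeed(45.44): V ← 45.44 m/s
final state: V = 45.44 m/s, rpm = 4721 → n = rpm/60 = 78.683333 rev/s
J = V / (n·D) = 45.44 / (78.683333 × 2.751) = 0.209925
regime bands: climb J<0.5614 | cruise [0.5614, 1.1229) | windmill J≥1.1229
J = 0.2099 → climb

J = 0.2099, regime = climb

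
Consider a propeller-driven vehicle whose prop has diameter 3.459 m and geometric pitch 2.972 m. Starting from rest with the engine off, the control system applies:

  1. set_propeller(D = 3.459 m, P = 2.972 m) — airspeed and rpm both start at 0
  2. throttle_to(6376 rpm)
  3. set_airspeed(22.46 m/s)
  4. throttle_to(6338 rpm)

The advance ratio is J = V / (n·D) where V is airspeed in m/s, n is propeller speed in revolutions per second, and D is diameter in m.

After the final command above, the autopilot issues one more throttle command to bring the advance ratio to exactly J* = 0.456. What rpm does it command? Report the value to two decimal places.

set_propeller: D = 3.459 m, P = 2.972 m (p = P/D = 0.859208); state ← (V=0, rpm=0)
throttle_to(6376): rpm ← 6376
set_airspeed(22.46): V ← 22.46 m/s
throttle_to(6338): rpm ← 6338
final state: V = 22.46 m/s, rpm = 6338 → n = rpm/60 = 105.633333 rev/s
target J* = 0.456; solve J* = V/(n·D) for n: n = V/(J*·D) = 22.46/(0.456 × 3.459) = 14.239487 rev/s
rpm = 60·n = 854.369227

rpm = 854.37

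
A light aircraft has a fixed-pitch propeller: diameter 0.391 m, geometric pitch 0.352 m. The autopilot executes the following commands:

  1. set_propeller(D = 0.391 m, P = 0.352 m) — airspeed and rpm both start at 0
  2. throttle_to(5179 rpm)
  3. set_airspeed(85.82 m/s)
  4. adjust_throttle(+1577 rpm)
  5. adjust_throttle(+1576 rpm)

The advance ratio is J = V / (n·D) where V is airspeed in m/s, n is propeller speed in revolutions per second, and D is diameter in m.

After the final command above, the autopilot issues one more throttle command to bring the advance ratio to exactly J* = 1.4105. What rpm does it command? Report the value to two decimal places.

rpm = 9336.62

set_propeller: D = 0.391 m, P = 0.352 m (p = P/D = 0.900256); state ← (V=0, rpm=0)
throttle_to(5179): rpm ← 5179
set_airspeed(85.82): V ← 85.82 m/s
adjust_throttle(+1577): rpm ← 5179 +1577 = 6756
adjust_throttle(+1576): rpm ← 6756 +1576 = 8332
final state: V = 85.82 m/s, rpm = 8332 → n = rpm/60 = 138.866667 rev/s
target J* = 1.4105; solve J* = V/(n·D) for n: n = V/(J*·D) = 85.82/(1.4105 × 0.391) = 155.610415 rev/s
rpm = 60·n = 9336.624929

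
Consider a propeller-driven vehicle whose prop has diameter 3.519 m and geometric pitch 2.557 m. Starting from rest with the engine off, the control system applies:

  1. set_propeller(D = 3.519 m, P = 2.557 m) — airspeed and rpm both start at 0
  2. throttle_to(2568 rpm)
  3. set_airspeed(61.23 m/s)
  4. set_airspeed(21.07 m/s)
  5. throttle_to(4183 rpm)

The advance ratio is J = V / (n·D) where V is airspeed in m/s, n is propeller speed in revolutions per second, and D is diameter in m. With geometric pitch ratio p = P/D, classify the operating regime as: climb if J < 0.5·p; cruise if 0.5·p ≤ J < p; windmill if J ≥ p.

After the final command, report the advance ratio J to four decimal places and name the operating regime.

set_propeller: D = 3.519 m, P = 2.557 m (p = P/D = 0.726627); state ← (V=0, rpm=0)
throttle_to(2568): rpm ← 2568
set_airspeed(61.23): V ← 61.23 m/s
set_airspeed(21.07): V ← 21.07 m/s
throttle_to(4183): rpm ← 4183
final state: V = 21.07 m/s, rpm = 4183 → n = rpm/60 = 69.716667 rev/s
J = V / (n·D) = 21.07 / (69.716667 × 3.519) = 0.085883
regime bands: climb J<0.3633 | cruise [0.3633, 0.7266) | windmill J≥0.7266
J = 0.0859 → climb

J = 0.0859, regime = climb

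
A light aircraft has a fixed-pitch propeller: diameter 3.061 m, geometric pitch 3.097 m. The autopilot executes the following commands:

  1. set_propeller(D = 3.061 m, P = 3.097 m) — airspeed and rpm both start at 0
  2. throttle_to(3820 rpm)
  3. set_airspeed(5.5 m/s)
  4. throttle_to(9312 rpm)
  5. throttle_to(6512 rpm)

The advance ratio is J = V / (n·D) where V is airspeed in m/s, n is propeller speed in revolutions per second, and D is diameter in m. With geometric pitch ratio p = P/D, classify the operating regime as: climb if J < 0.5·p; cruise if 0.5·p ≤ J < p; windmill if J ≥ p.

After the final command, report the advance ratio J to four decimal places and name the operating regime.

set_propeller: D = 3.061 m, P = 3.097 m (p = P/D = 1.011761); state ← (V=0, rpm=0)
throttle_to(3820): rpm ← 3820
set_airspeed(5.5): V ← 5.5 m/s
throttle_to(9312): rpm ← 9312
throttle_to(6512): rpm ← 6512
final state: V = 5.5 m/s, rpm = 6512 → n = rpm/60 = 108.533333 rev/s
J = V / (n·D) = 5.5 / (108.533333 × 3.061) = 0.016555
regime bands: climb J<0.5059 | cruise [0.5059, 1.0118) | windmill J≥1.0118
J = 0.0166 → climb

J = 0.0166, regime = climb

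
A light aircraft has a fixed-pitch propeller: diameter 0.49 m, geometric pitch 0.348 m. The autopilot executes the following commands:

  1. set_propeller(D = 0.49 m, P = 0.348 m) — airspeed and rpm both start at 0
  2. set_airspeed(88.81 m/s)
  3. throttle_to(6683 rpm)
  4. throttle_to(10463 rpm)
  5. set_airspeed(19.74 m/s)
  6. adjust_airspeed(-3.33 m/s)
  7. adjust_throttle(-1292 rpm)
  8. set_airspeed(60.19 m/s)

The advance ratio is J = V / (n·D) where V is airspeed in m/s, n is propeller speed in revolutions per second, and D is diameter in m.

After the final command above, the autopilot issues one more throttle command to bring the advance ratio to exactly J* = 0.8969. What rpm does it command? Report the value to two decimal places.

set_propeller: D = 0.49 m, P = 0.348 m (p = P/D = 0.710204); state ← (V=0, rpm=0)
set_airspeed(88.81): V ← 88.81 m/s
throttle_to(6683): rpm ← 6683
throttle_to(10463): rpm ← 10463
set_airspeed(19.74): V ← 19.74 m/s
adjust_airspeed(-3.33): V ← 19.74 -3.33 = 16.41 m/s
adjust_throttle(-1292): rpm ← 10463 -1292 = 9171
set_airspeed(60.19): V ← 60.19 m/s
final state: V = 60.19 m/s, rpm = 9171 → n = rpm/60 = 152.850000 rev/s
target J* = 0.8969; solve J* = V/(n·D) for n: n = V/(J*·D) = 60.19/(0.8969 × 0.49) = 136.957002 rev/s
rpm = 60·n = 8217.420093

rpm = 8217.42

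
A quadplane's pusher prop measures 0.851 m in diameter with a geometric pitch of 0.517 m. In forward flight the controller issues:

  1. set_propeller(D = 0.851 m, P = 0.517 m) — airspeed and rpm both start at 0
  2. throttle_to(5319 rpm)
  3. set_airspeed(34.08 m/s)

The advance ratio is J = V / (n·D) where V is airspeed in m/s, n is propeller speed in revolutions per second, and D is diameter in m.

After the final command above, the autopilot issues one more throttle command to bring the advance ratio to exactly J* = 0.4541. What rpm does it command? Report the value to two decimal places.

set_propeller: D = 0.851 m, P = 0.517 m (p = P/D = 0.607521); state ← (V=0, rpm=0)
throttle_to(5319): rpm ← 5319
set_airspeed(34.08): V ← 34.08 m/s
final state: V = 34.08 m/s, rpm = 5319 → n = rpm/60 = 88.650000 rev/s
target J* = 0.4541; solve J* = V/(n·D) for n: n = V/(J*·D) = 34.08/(0.4541 × 0.851) = 88.189834 rev/s
rpm = 60·n = 5291.390028

rpm = 5291.39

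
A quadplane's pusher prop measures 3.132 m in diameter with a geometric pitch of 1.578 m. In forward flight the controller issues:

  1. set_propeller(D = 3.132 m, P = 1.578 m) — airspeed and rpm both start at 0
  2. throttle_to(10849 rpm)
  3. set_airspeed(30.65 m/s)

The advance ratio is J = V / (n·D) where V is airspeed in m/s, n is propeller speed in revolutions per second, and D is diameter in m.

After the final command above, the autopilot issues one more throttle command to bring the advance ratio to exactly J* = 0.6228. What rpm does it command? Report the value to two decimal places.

rpm = 942.78

set_propeller: D = 3.132 m, P = 1.578 m (p = P/D = 0.503831); state ← (V=0, rpm=0)
throttle_to(10849): rpm ← 10849
set_airspeed(30.65): V ← 30.65 m/s
final state: V = 30.65 m/s, rpm = 10849 → n = rpm/60 = 180.816667 rev/s
target J* = 0.6228; solve J* = V/(n·D) for n: n = V/(J*·D) = 30.65/(0.6228 × 3.132) = 15.713037 rev/s
rpm = 60·n = 942.782195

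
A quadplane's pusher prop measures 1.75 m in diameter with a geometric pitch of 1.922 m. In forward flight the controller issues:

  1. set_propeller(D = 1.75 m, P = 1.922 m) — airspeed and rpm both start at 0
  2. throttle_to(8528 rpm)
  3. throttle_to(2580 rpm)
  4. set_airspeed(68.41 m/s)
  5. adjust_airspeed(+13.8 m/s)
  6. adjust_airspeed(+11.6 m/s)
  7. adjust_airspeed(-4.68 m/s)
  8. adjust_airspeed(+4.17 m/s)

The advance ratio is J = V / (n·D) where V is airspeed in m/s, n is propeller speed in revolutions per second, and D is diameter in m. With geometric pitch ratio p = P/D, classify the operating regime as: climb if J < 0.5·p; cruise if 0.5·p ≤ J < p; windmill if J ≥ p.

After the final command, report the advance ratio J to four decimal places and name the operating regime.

set_propeller: D = 1.75 m, P = 1.922 m (p = P/D = 1.098286); state ← (V=0, rpm=0)
throttle_to(8528): rpm ← 8528
throttle_to(2580): rpm ← 2580
set_airspeed(68.41): V ← 68.41 m/s
adjust_airspeed(+13.8): V ← 68.41 +13.8 = 82.21 m/s
adjust_airspeed(+11.6): V ← 82.21 +11.6 = 93.81 m/s
adjust_airspeed(-4.68): V ← 93.81 -4.68 = 89.13 m/s
adjust_airspeed(+4.17): V ← 89.13 +4.17 = 93.3 m/s
final state: V = 93.3 m/s, rpm = 2580 → n = rpm/60 = 43.000000 rev/s
J = V / (n·D) = 93.3 / (43.000000 × 1.75) = 1.239867
regime bands: climb J<0.5491 | cruise [0.5491, 1.0983) | windmill J≥1.0983
J = 1.2399 → windmill

J = 1.2399, regime = windmill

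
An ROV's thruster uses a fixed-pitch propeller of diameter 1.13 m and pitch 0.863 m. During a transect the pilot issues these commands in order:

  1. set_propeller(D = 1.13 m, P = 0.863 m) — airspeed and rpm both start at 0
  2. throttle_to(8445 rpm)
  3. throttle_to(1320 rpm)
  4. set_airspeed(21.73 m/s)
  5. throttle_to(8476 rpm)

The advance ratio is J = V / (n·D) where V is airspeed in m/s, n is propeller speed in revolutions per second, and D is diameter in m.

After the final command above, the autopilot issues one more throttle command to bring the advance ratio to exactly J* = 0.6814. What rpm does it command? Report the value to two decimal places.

rpm = 1693.29

set_propeller: D = 1.13 m, P = 0.863 m (p = P/D = 0.763717); state ← (V=0, rpm=0)
throttle_to(8445): rpm ← 8445
throttle_to(1320): rpm ← 1320
set_airspeed(21.73): V ← 21.73 m/s
throttle_to(8476): rpm ← 8476
final state: V = 21.73 m/s, rpm = 8476 → n = rpm/60 = 141.266667 rev/s
target J* = 0.6814; solve J* = V/(n·D) for n: n = V/(J*·D) = 21.73/(0.6814 × 1.13) = 28.221439 rev/s
rpm = 60·n = 1693.286337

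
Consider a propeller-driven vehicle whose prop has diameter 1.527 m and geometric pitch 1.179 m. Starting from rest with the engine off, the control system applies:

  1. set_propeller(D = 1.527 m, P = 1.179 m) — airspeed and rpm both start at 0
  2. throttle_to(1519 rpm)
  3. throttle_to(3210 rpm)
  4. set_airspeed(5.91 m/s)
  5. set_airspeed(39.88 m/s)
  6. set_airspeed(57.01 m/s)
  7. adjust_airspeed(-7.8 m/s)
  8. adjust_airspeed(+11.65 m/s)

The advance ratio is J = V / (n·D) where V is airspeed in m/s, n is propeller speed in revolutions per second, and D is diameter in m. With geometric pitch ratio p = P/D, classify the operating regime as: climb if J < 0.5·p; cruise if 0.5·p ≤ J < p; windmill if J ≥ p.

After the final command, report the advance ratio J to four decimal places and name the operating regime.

J = 0.7450, regime = cruise

set_propeller: D = 1.527 m, P = 1.179 m (p = P/D = 0.772102); state ← (V=0, rpm=0)
throttle_to(1519): rpm ← 1519
throttle_to(3210): rpm ← 3210
set_airspeed(5.91): V ← 5.91 m/s
set_airspeed(39.88): V ← 39.88 m/s
set_airspeed(57.01): V ← 57.01 m/s
adjust_airspeed(-7.8): V ← 57.01 -7.8 = 49.21 m/s
adjust_airspeed(+11.65): V ← 49.21 +11.65 = 60.86 m/s
final state: V = 60.86 m/s, rpm = 3210 → n = rpm/60 = 53.500000 rev/s
J = V / (n·D) = 60.86 / (53.500000 × 1.527) = 0.744971
regime bands: climb J<0.3861 | cruise [0.3861, 0.7721) | windmill J≥0.7721
J = 0.7450 → cruise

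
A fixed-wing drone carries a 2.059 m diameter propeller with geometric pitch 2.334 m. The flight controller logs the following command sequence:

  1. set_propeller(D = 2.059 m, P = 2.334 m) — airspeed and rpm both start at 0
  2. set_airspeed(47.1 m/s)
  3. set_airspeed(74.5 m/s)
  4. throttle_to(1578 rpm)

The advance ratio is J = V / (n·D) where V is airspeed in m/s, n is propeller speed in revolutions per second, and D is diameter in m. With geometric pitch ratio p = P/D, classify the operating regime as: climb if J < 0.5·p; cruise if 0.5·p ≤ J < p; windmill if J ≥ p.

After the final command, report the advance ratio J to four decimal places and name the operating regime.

set_propeller: D = 2.059 m, P = 2.334 m (p = P/D = 1.133560); state ← (V=0, rpm=0)
set_airspeed(47.1): V ← 47.1 m/s
set_airspeed(74.5): V ← 74.5 m/s
throttle_to(1578): rpm ← 1578
final state: V = 74.5 m/s, rpm = 1578 → n = rpm/60 = 26.300000 rev/s
J = V / (n·D) = 74.5 / (26.300000 × 2.059) = 1.375765
regime bands: climb J<0.5668 | cruise [0.5668, 1.1336) | windmill J≥1.1336
J = 1.3758 → windmill

J = 1.3758, regime = windmill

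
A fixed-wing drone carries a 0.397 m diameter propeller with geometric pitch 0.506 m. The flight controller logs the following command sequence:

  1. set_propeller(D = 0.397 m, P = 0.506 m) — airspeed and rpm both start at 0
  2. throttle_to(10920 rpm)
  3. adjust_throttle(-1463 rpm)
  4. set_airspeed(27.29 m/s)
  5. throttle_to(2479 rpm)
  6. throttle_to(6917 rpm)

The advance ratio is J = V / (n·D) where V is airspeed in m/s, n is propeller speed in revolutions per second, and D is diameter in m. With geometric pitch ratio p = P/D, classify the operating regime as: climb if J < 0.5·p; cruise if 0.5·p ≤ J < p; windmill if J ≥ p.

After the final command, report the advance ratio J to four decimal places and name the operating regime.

set_propeller: D = 0.397 m, P = 0.506 m (p = P/D = 1.274559); state ← (V=0, rpm=0)
throttle_to(10920): rpm ← 10920
adjust_throttle(-1463): rpm ← 10920 -1463 = 9457
set_airspeed(27.29): V ← 27.29 m/s
throttle_to(2479): rpm ← 2479
throttle_to(6917): rpm ← 6917
final state: V = 27.29 m/s, rpm = 6917 → n = rpm/60 = 115.283333 rev/s
J = V / (n·D) = 27.29 / (115.283333 × 0.397) = 0.596275
regime bands: climb J<0.6373 | cruise [0.6373, 1.2746) | windmill J≥1.2746
J = 0.5963 → climb

J = 0.5963, regime = climb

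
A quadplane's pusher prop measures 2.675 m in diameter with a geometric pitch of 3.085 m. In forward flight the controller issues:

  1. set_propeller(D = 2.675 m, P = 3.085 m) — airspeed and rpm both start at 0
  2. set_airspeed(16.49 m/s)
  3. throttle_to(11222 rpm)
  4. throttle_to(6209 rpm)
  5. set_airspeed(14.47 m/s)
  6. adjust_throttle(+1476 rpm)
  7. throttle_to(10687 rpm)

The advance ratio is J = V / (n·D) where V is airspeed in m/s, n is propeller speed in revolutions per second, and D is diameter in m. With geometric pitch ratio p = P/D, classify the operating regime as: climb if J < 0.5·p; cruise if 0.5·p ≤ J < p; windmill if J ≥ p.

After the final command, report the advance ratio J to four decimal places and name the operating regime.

J = 0.0304, regime = climb

set_propeller: D = 2.675 m, P = 3.085 m (p = P/D = 1.153271); state ← (V=0, rpm=0)
set_airspeed(16.49): V ← 16.49 m/s
throttle_to(11222): rpm ← 11222
throttle_to(6209): rpm ← 6209
set_airspeed(14.47): V ← 14.47 m/s
adjust_throttle(+1476): rpm ← 6209 +1476 = 7685
throttle_to(10687): rpm ← 10687
final state: V = 14.47 m/s, rpm = 10687 → n = rpm/60 = 178.116667 rev/s
J = V / (n·D) = 14.47 / (178.116667 × 2.675) = 0.030370
regime bands: climb J<0.5766 | cruise [0.5766, 1.1533) | windmill J≥1.1533
J = 0.0304 → climb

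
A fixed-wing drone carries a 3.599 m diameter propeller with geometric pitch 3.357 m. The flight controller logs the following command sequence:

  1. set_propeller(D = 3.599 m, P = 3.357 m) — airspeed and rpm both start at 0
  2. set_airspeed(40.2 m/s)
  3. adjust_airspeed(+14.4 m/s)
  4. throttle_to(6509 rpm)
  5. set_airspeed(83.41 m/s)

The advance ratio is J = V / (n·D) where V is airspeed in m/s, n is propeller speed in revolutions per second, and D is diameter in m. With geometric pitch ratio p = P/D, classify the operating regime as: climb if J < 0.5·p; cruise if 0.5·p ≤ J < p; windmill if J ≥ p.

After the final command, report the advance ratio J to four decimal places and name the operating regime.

set_propeller: D = 3.599 m, P = 3.357 m (p = P/D = 0.932759); state ← (V=0, rpm=0)
set_airspeed(40.2): V ← 40.2 m/s
adjust_airspeed(+14.4): V ← 40.2 +14.4 = 54.6 m/s
throttle_to(6509): rpm ← 6509
set_airspeed(83.41): V ← 83.41 m/s
final state: V = 83.41 m/s, rpm = 6509 → n = rpm/60 = 108.483333 rev/s
J = V / (n·D) = 83.41 / (108.483333 × 3.599) = 0.213635
regime bands: climb J<0.4664 | cruise [0.4664, 0.9328) | windmill J≥0.9328
J = 0.2136 → climb

J = 0.2136, regime = climb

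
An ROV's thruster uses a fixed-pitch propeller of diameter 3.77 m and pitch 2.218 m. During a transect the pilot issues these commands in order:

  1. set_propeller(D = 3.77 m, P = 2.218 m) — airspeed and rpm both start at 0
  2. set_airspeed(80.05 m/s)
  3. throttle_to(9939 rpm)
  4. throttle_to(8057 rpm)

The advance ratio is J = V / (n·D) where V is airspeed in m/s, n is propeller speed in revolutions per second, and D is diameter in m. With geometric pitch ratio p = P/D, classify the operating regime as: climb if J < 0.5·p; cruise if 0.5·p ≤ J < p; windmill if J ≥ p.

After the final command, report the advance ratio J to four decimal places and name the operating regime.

set_propeller: D = 3.77 m, P = 2.218 m (p = P/D = 0.588329); state ← (V=0, rpm=0)
set_airspeed(80.05): V ← 80.05 m/s
throttle_to(9939): rpm ← 9939
throttle_to(8057): rpm ← 8057
final state: V = 80.05 m/s, rpm = 8057 → n = rpm/60 = 134.283333 rev/s
J = V / (n·D) = 80.05 / (134.283333 × 3.77) = 0.158124
regime bands: climb J<0.2942 | cruise [0.2942, 0.5883) | windmill J≥0.5883
J = 0.1581 → climb

J = 0.1581, regime = climb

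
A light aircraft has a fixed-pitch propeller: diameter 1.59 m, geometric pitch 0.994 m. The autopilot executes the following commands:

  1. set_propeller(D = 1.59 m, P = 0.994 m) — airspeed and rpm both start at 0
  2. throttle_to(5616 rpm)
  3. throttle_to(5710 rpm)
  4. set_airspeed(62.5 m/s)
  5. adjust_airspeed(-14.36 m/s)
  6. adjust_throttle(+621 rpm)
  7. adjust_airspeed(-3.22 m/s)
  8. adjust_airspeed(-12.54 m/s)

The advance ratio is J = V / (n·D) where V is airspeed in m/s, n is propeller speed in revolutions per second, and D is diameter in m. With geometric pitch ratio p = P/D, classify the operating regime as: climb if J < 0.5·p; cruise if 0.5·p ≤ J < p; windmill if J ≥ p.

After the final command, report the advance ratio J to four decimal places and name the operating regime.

set_propeller: D = 1.59 m, P = 0.994 m (p = P/D = 0.625157); state ← (V=0, rpm=0)
throttle_to(5616): rpm ← 5616
throttle_to(5710): rpm ← 5710
set_airspeed(62.5): V ← 62.5 m/s
adjust_airspeed(-14.36): V ← 62.5 -14.36 = 48.14 m/s
adjust_throttle(+621): rpm ← 5710 +621 = 6331
adjust_airspeed(-3.22): V ← 48.14 -3.22 = 44.92 m/s
adjust_airspeed(-12.54): V ← 44.92 -12.54 = 32.38 m/s
final state: V = 32.38 m/s, rpm = 6331 → n = rpm/60 = 105.516667 rev/s
J = V / (n·D) = 32.38 / (105.516667 × 1.59) = 0.193001
regime bands: climb J<0.3126 | cruise [0.3126, 0.6252) | windmill J≥0.6252
J = 0.1930 → climb

J = 0.1930, regime = climb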